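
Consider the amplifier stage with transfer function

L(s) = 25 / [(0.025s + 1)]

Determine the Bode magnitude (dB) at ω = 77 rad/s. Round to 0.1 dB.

21.2 dB

At ω = 77 rad/s:
pole (1 + j77·0.025) = 1 + j1.925 → |·| ≈ 2.1692, ∠ ≈ 62.55°
|L| = 25 · 1 / (2.1692) ≈ 11.525
Gain = 20 log₁₀(11.525) ≈ 21.23 dB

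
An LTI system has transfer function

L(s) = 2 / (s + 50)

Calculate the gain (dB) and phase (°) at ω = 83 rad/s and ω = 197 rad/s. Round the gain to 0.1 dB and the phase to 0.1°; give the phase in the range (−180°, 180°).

At s = jω = j83:
pole (s+50): 50 + j83 → |·| = √(50²+83²) = √9389 ≈ 96.897, ∠ = arctan(83/50) ≈ 58.93°
|L| = 2 / 96.897 ≈ 0.02064
Gain = 20 log₁₀(0.02064) ≈ -33.71 dB
∠L = 0.00° − 58.93° = -58.93°

At s = jω = j197:
pole (s+50): 50 + j197 → |·| = √(50²+197²) = √41309 ≈ 203.25, ∠ = arctan(197/50) ≈ 75.76°
|L| = 2 / 203.25 ≈ 0.0098401
Gain = 20 log₁₀(0.0098401) ≈ -40.14 dB
∠L = 0.00° − 75.76° = -75.76°

ω = 83: -33.7 dB, -58.9°; ω = 197: -40.1 dB, -75.8°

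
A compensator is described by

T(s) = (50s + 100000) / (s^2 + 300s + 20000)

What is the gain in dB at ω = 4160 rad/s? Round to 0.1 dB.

-37.5 dB

Substitute s = j4160:
Numerator: 50(j4160) + 100000 = 100000 + j208000
Denominator: (j4160)^2 + 300(j4160) + 20000 = -17285600 + j1248000
|N| = √(100000² + 208000²) ≈ 2.3079e+05, ∠N ≈ 64.32°
|D| = √(17285600² + 1248000²) ≈ 1.7331e+07, ∠D ≈ 175.87°
|T| = 2.3079e+05 / 1.7331e+07 ≈ 0.013317
Gain = 20 log₁₀(0.013317) ≈ -37.51 dB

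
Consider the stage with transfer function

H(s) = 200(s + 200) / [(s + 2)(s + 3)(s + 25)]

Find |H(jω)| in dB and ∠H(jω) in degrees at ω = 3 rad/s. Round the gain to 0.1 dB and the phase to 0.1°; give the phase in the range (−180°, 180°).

At s = jω = j3:
zero (s+200): 200 + j3 → |·| = √(200²+3²) = √40009 ≈ 200.02, ∠ = arctan(3/200) ≈ 0.86°
pole (s+2): 2 + j3 → |·| = √(2²+3²) = √13 ≈ 3.6056, ∠ = arctan(3/2) ≈ 56.31°
pole (s+3): 3 + j3 → |·| = √(3²+3²) = √18 ≈ 4.2426, ∠ = arctan(3/3) ≈ 45.00°
pole (s+25): 25 + j3 → |·| = √(25²+3²) = √634 ≈ 25.179, ∠ = arctan(3/25) ≈ 6.84°
|H| = 200 · 200.02 / 385.17 ≈ 103.86
Gain = 20 log₁₀(103.86) ≈ 40.33 dB
∠H = 0.86° − 108.15° = -107.29°

40.3 dB, -107.3°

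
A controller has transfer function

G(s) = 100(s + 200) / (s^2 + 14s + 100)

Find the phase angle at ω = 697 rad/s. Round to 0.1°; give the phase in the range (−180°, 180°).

At s = jω = j697:
zero (s+200): 200 + j697 → |·| = √(200²+697²) = √525809 ≈ 725.13, ∠ = arctan(697/200) ≈ 73.99°
quadratic: (j697)² + 14·j697 + 100 = -485709 + j9758 → |·| ≈ 4.8581e+05, ∠ ≈ 178.85°
∠G = 73.99° − 178.85° = -104.86°

-104.9°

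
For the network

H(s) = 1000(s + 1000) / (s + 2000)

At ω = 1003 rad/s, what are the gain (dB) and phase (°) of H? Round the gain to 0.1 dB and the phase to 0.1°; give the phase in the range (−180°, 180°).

56.0 dB, 18.5°

At s = jω = j1003:
zero (s+1000): 1000 + j1003 → |·| = √(1000²+1003²) = √2006009 ≈ 1416.3, ∠ = arctan(1003/1000) ≈ 45.09°
pole (s+2000): 2000 + j1003 → |·| = √(2000²+1003²) = √5006009 ≈ 2237.4, ∠ = arctan(1003/2000) ≈ 26.63°
|H| = 1000 · 1416.3 / 2237.4 ≈ 633.01
Gain = 20 log₁₀(633.01) ≈ 56.03 dB
∠H = 45.09° − 26.63° = 18.46°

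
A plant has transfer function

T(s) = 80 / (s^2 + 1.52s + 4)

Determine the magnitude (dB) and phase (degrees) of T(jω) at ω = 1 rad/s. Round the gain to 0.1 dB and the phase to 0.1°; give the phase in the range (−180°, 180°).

27.5 dB, -26.9°

At s = jω = j1:
quadratic: (j1)² + 1.52·j1 + 4 = 3 + j1.52 → |·| ≈ 3.3631, ∠ ≈ 26.87°
|T| = 80 / 3.3631 ≈ 23.788
Gain = 20 log₁₀(23.788) ≈ 27.53 dB
∠T = 0.00° − 26.87° = -26.87°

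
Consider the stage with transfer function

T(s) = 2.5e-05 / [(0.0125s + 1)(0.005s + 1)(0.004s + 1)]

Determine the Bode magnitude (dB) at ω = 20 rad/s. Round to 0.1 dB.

-92.4 dB

At ω = 20 rad/s:
pole (1 + j20·0.0125) = 1 + j0.25 → |·| ≈ 1.0308, ∠ ≈ 14.04°
pole (1 + j20·0.005) = 1 + j0.1 → |·| ≈ 1.005, ∠ ≈ 5.71°
pole (1 + j20·0.004) = 1 + j0.08 → |·| ≈ 1.0032, ∠ ≈ 4.57°
|T| = 2.5e-05 · 1 / (1.0308 · 1.005 · 1.0032) ≈ 2.4055e-05
Gain = 20 log₁₀(2.4055e-05) ≈ -92.38 dB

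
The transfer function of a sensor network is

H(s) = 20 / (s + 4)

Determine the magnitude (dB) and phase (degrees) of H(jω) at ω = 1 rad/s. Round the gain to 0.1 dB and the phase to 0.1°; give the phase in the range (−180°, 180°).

At s = jω = j1:
pole (s+4): 4 + j1 → |·| = √(4²+1²) = √17 ≈ 4.1231, ∠ = arctan(1/4) ≈ 14.04°
|H| = 20 / 4.1231 ≈ 4.8507
Gain = 20 log₁₀(4.8507) ≈ 13.72 dB
∠H = 0.00° − 14.04° = -14.04°

13.7 dB, -14.0°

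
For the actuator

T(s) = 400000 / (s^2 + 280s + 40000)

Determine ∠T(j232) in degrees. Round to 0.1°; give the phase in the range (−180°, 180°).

-102.0°

At s = jω = j232:
quadratic: (j232)² + 280·j232 + 40000 = -13824 + j64960 → |·| ≈ 66415, ∠ ≈ 102.01°
∠T = 0.00° − 102.01° = -102.01°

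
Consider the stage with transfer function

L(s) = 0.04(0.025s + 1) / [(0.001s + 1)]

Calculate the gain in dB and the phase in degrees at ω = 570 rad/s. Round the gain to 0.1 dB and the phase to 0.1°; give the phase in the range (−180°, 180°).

At ω = 570 rad/s:
zero (1 + j570·0.025) = 1 + j14.25 → |·| ≈ 14.285, ∠ ≈ 85.99°
pole (1 + j570·0.001) = 1 + j0.57 → |·| ≈ 1.151, ∠ ≈ 29.68°
|L| = 0.04 · 14.285 / (1.151) ≈ 0.49644
Gain = 20 log₁₀(0.49644) ≈ -6.08 dB
∠L = (85.99°) − (29.68°) = 56.31°

-6.1 dB, 56.3°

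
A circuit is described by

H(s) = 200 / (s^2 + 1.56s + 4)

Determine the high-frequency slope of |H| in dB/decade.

-40 dB/decade

Each pole contributes −20 dB/decade at high frequency; each zero contributes +20 dB/decade.
Net: 0 zero(s) − 2 pole(s) → -40 dB/decade.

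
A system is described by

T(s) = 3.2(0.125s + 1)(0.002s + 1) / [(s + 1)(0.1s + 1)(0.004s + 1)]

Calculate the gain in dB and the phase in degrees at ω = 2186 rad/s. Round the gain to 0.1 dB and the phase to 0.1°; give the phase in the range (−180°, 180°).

At ω = 2186 rad/s:
zero (1 + j2186·0.125) = 1 + j273.25 → |·| ≈ 273.25, ∠ ≈ 89.79°
zero (1 + j2186·0.002) = 1 + j4.372 → |·| ≈ 4.4849, ∠ ≈ 77.12°
pole (1 + j2186·1) = 1 + j2186 → |·| ≈ 2186, ∠ ≈ 89.97°
pole (1 + j2186·0.1) = 1 + j218.6 → |·| ≈ 218.6, ∠ ≈ 89.74°
pole (1 + j2186·0.004) = 1 + j8.744 → |·| ≈ 8.801, ∠ ≈ 83.48°
|T| = 3.2 · 273.25 · 4.4849 / (2186 · 218.6 · 8.801) ≈ 0.00093246
Gain = 20 log₁₀(0.00093246) ≈ -60.61 dB
∠T = (89.79° + 77.12°) − (89.97° + 89.74° + 83.48°) = -96.28°

-60.6 dB, -96.3°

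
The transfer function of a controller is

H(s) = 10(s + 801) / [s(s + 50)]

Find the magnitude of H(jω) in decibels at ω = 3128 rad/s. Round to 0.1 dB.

At s = jω = j3128:
zero (s+801): 801 + j3128 → |·| = √(801²+3128²) = √10425985 ≈ 3228.9, ∠ = arctan(3128/801) ≈ 75.64°
pole (s+50): 50 + j3128 → |·| = √(50²+3128²) = √9786884 ≈ 3128.4, ∠ = arctan(3128/50) ≈ 89.08°
pole at origin: |s| = 3128, ∠ = 90.00° (in denominator)
|H| = 10 · 3228.9 / 9.7856e+06 ≈ 0.0032996
Gain = 20 log₁₀(0.0032996) ≈ -49.63 dB

-49.6 dB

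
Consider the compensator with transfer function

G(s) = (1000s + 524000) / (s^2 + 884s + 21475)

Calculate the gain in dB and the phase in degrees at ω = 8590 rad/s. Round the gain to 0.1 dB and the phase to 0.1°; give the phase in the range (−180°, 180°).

-18.7 dB, -87.6°

Substitute s = j8590:
Numerator: 1000(j8590) + 524000 = 524000 + j8590000
Denominator: (j8590)^2 + 884(j8590) + 21475 = -73766625 + j7593560
|N| = √(524000² + 8590000²) ≈ 8.606e+06, ∠N ≈ 86.51°
|D| = √(73766625² + 7593560²) ≈ 7.4156e+07, ∠D ≈ 174.12°
|G| = 8.606e+06 / 7.4156e+07 ≈ 0.11605
Gain = 20 log₁₀(0.11605) ≈ -18.71 dB
∠G = 86.51° − 174.12° = -87.61°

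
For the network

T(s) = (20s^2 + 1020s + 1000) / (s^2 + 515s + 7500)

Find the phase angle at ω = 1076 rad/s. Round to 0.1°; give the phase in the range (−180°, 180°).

Substitute s = j1076:
Numerator: 20(j1076)^2 + 1020(j1076) + 1000 = -23154520 + j1097520
Denominator: (j1076)^2 + 515(j1076) + 7500 = -1150276 + j554140
|N| = √(23154520² + 1097520²) ≈ 2.3181e+07, ∠N ≈ 177.29°
|D| = √(1150276² + 554140²) ≈ 1.2768e+06, ∠D ≈ 154.28°
∠T = 177.29° − 154.28° = 23.01°

23.0°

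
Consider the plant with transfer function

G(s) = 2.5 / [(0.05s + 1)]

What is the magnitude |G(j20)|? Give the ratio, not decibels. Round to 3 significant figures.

At ω = 20 rad/s:
pole (1 + j20·0.05) = 1 + j1 → |·| ≈ 1.4142, ∠ ≈ 45.00°
|G| = 2.5 · 1 / (1.4142) ≈ 1.7678

1.77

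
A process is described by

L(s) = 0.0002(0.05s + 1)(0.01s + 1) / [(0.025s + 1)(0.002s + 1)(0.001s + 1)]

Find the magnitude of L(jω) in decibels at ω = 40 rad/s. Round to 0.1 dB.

At ω = 40 rad/s:
zero (1 + j40·0.05) = 1 + j2 → |·| ≈ 2.2361, ∠ ≈ 63.43°
zero (1 + j40·0.01) = 1 + j0.4 → |·| ≈ 1.077, ∠ ≈ 21.80°
pole (1 + j40·0.025) = 1 + j1 → |·| ≈ 1.4142, ∠ ≈ 45.00°
pole (1 + j40·0.002) = 1 + j0.08 → |·| ≈ 1.0032, ∠ ≈ 4.57°
pole (1 + j40·0.001) = 1 + j0.04 → |·| ≈ 1.0008, ∠ ≈ 2.29°
|L| = 0.0002 · 2.2361 · 1.077 / (1.4142 · 1.0032 · 1.0008) ≈ 0.00033923
Gain = 20 log₁₀(0.00033923) ≈ -69.39 dB

-69.4 dB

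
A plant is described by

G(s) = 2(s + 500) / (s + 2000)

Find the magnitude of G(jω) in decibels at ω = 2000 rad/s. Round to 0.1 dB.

At s = jω = j2000:
zero (s+500): 500 + j2000 → |·| = √(500²+2000²) = √4250000 ≈ 2061.6, ∠ = arctan(2000/500) ≈ 75.96°
pole (s+2000): 2000 + j2000 → |·| = √(2000²+2000²) = √8000000 ≈ 2828.4, ∠ = arctan(2000/2000) ≈ 45.00°
|G| = 2 · 2061.6 / 2828.4 ≈ 1.4578
Gain = 20 log₁₀(1.4578) ≈ 3.27 dB

3.3 dB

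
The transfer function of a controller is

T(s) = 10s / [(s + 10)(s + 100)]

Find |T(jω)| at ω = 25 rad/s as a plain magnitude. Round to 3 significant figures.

At s = jω = j25:
zero at origin: s = j25 → |·| = 25, ∠ = 90.00°
pole (s+10): 10 + j25 → |·| = √(10²+25²) = √725 ≈ 26.926, ∠ = arctan(25/10) ≈ 68.20°
pole (s+100): 100 + j25 → |·| = √(100²+25²) = √10625 ≈ 103.08, ∠ = arctan(25/100) ≈ 14.04°
|T| = 10 · 25 / 2775.5 ≈ 0.090074

0.0901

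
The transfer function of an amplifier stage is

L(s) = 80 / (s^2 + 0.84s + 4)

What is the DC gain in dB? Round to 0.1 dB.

26.0 dB

L(0) = 80 / 4 = 20
20 log₁₀(20) ≈ 26.02 dB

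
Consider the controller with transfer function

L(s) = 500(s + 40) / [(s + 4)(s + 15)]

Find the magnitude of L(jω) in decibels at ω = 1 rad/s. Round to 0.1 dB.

At s = jω = j1:
zero (s+40): 40 + j1 → |·| = √(40²+1²) = √1601 ≈ 40.012, ∠ = arctan(1/40) ≈ 1.43°
pole (s+4): 4 + j1 → |·| = √(4²+1²) = √17 ≈ 4.1231, ∠ = arctan(1/4) ≈ 14.04°
pole (s+15): 15 + j1 → |·| = √(15²+1²) = √226 ≈ 15.033, ∠ = arctan(1/15) ≈ 3.81°
|L| = 500 · 40.012 / 61.983 ≈ 322.77
Gain = 20 log₁₀(322.77) ≈ 50.18 dB

50.2 dB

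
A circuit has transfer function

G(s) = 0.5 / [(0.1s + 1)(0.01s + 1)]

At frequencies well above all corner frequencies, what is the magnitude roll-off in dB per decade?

Each pole contributes −20 dB/decade at high frequency; each zero contributes +20 dB/decade.
Net: 0 zero(s) − 2 pole(s) → -40 dB/decade.

-40 dB/decade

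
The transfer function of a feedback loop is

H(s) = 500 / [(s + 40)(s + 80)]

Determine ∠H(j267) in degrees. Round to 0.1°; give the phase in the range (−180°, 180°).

-154.8°

At s = jω = j267:
pole (s+40): 40 + j267 → |·| = √(40²+267²) = √72889 ≈ 269.98, ∠ = arctan(267/40) ≈ 81.48°
pole (s+80): 80 + j267 → |·| = √(80²+267²) = √77689 ≈ 278.73, ∠ = arctan(267/80) ≈ 73.32°
∠H = 0.00° − 154.80° = -154.80°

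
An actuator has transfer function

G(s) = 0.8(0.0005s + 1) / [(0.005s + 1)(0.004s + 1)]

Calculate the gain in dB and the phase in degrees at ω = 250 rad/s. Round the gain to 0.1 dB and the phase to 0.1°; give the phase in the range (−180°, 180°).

-9.0 dB, -89.2°

At ω = 250 rad/s:
zero (1 + j250·0.0005) = 1 + j0.125 → |·| ≈ 1.0078, ∠ ≈ 7.13°
pole (1 + j250·0.005) = 1 + j1.25 → |·| ≈ 1.6008, ∠ ≈ 51.34°
pole (1 + j250·0.004) = 1 + j1 → |·| ≈ 1.4142, ∠ ≈ 45.00°
|G| = 0.8 · 1.0078 / (1.6008 · 1.4142) ≈ 0.35614
Gain = 20 log₁₀(0.35614) ≈ -8.97 dB
∠G = (7.13°) − (51.34° + 45.00°) = -89.21°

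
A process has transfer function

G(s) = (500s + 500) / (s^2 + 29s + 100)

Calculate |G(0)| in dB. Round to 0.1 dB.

14.0 dB

G(0) = 500 / 100 = 5
20 log₁₀(5) ≈ 13.98 dB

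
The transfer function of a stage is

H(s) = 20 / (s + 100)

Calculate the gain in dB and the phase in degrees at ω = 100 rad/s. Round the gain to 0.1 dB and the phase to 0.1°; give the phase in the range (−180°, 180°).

At s = jω = j100:
pole (s+100): 100 + j100 → |·| = √(100²+100²) = √20000 ≈ 141.42, ∠ = arctan(100/100) ≈ 45.00°
|H| = 20 / 141.42 ≈ 0.14142
Gain = 20 log₁₀(0.14142) ≈ -16.99 dB
∠H = 0.00° − 45.00° = -45.00°

-17.0 dB, -45.0°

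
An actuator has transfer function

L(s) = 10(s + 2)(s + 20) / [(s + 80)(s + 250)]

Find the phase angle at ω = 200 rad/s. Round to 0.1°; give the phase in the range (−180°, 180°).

At s = jω = j200:
zero (s+2): 2 + j200 → |·| = √(2²+200²) = √40004 ≈ 200.01, ∠ = arctan(200/2) ≈ 89.43°
zero (s+20): 20 + j200 → |·| = √(20²+200²) = √40400 ≈ 201, ∠ = arctan(200/20) ≈ 84.29°
pole (s+80): 80 + j200 → |·| = √(80²+200²) = √46400 ≈ 215.41, ∠ = arctan(200/80) ≈ 68.20°
pole (s+250): 250 + j200 → |·| = √(250²+200²) = √102500 ≈ 320.16, ∠ = arctan(200/250) ≈ 38.66°
∠L = 173.72° − 106.86° = 66.86°

66.9°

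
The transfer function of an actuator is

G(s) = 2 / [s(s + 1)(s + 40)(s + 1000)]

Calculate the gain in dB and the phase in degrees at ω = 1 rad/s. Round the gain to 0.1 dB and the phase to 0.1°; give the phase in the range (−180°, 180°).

-89.0 dB, -136.5°

At s = jω = j1:
pole (s+1): 1 + j1 → |·| = √(1²+1²) = √2 ≈ 1.4142, ∠ = arctan(1/1) ≈ 45.00°
pole (s+40): 40 + j1 → |·| = √(40²+1²) = √1601 ≈ 40.012, ∠ = arctan(1/40) ≈ 1.43°
pole (s+1000): 1000 + j1 → |·| = √(1000²+1²) = √1000001 ≈ 1000, ∠ = arctan(1/1000) ≈ 0.06°
pole at origin: |s| = 1, ∠ = 90.00° (in denominator)
|G| = 2 / 56585 ≈ 3.5345e-05
Gain = 20 log₁₀(3.5345e-05) ≈ -89.03 dB
∠G = 0.00° − 136.49° = -136.49°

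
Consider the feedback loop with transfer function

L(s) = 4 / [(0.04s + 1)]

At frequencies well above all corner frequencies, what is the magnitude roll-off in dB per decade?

-20 dB/decade

Each pole contributes −20 dB/decade at high frequency; each zero contributes +20 dB/decade.
Net: 0 zero(s) − 1 pole(s) → -20 dB/decade.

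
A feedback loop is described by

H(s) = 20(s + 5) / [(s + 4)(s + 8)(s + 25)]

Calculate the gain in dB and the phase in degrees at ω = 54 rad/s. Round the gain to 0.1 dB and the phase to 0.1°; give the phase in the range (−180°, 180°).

-44.2 dB, -147.8°

At s = jω = j54:
zero (s+5): 5 + j54 → |·| = √(5²+54²) = √2941 ≈ 54.231, ∠ = arctan(54/5) ≈ 84.71°
pole (s+4): 4 + j54 → |·| = √(4²+54²) = √2932 ≈ 54.148, ∠ = arctan(54/4) ≈ 85.76°
pole (s+8): 8 + j54 → |·| = √(8²+54²) = √2980 ≈ 54.589, ∠ = arctan(54/8) ≈ 81.57°
pole (s+25): 25 + j54 → |·| = √(25²+54²) = √3541 ≈ 59.506, ∠ = arctan(54/25) ≈ 65.16°
|H| = 20 · 54.231 / 1.7589e+05 ≈ 0.0061665
Gain = 20 log₁₀(0.0061665) ≈ -44.20 dB
∠H = 84.71° − 232.49° = -147.78°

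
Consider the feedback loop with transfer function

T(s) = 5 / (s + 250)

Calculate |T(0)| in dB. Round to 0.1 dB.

T(0) = 5 / 250 = 0.02
20 log₁₀(0.02) ≈ -33.98 dB

-34.0 dB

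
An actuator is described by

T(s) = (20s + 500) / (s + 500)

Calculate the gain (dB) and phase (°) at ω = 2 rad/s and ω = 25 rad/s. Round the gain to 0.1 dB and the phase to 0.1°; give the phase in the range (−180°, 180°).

Substitute s = j2:
Numerator: 20(j2) + 500 = 500 + j40
Denominator: (j2) + 500 = 500 + j2
|N| = √(500² + 40²) ≈ 501.6, ∠N ≈ 4.57°
|D| = √(500² + 2²) ≈ 500, ∠D ≈ 0.23°
|T| = 501.6 / 500 ≈ 1.0032
Gain = 20 log₁₀(1.0032) ≈ 0.03 dB
∠T = 4.57° − 0.23° = 4.34°

Substitute s = j25:
Numerator: 20(j25) + 500 = 500 + j500
Denominator: (j25) + 500 = 500 + j25
|N| = √(500² + 500²) ≈ 707.11, ∠N ≈ 45.00°
|D| = √(500² + 25²) ≈ 500.62, ∠D ≈ 2.86°
|T| = 707.11 / 500.62 ≈ 1.4125
Gain = 20 log₁₀(1.4125) ≈ 3.00 dB
∠T = 45.00° − 2.86° = 42.14°

ω = 2: 0.0 dB, 4.3°; ω = 25: 3.0 dB, 42.1°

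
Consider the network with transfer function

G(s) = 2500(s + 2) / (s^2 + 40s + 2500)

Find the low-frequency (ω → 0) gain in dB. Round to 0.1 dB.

6.0 dB

G(0) = 2500·2 / 2500 = 2
20 log₁₀(2) ≈ 6.02 dB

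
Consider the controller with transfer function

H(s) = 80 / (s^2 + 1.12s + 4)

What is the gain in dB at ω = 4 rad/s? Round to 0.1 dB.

15.9 dB

At s = jω = j4:
quadratic: (j4)² + 1.12·j4 + 4 = -12 + j4.48 → |·| ≈ 12.809, ∠ ≈ 159.53°
|H| = 80 / 12.809 ≈ 6.2456
Gain = 20 log₁₀(6.2456) ≈ 15.91 dB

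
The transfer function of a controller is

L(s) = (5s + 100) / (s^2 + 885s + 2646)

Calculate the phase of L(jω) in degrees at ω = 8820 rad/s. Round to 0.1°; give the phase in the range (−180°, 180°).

-84.4°

Substitute s = j8820:
Numerator: 5(j8820) + 100 = 100 + j44100
Denominator: (j8820)^2 + 885(j8820) + 2646 = -77789754 + j7805700
|N| = √(100² + 44100²) ≈ 44100, ∠N ≈ 89.87°
|D| = √(77789754² + 7805700²) ≈ 7.818e+07, ∠D ≈ 174.27°
∠L = 89.87° − 174.27° = -84.40°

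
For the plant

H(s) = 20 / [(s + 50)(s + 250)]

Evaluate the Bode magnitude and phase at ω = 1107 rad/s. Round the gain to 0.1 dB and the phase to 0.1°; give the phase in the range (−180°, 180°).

-96.0 dB, -164.7°

At s = jω = j1107:
pole (s+50): 50 + j1107 → |·| = √(50²+1107²) = √1227949 ≈ 1108.1, ∠ = arctan(1107/50) ≈ 87.41°
pole (s+250): 250 + j1107 → |·| = √(250²+1107²) = √1287949 ≈ 1134.9, ∠ = arctan(1107/250) ≈ 77.27°
|H| = 20 / 1.2576e+06 ≈ 1.5903e-05
Gain = 20 log₁₀(1.5903e-05) ≈ -95.97 dB
∠H = 0.00° − 164.68° = -164.68°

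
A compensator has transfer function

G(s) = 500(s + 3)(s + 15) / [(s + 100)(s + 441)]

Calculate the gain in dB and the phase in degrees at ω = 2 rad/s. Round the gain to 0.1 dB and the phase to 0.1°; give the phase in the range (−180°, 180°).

At s = jω = j2:
zero (s+3): 3 + j2 → |·| = √(3²+2²) = √13 ≈ 3.6056, ∠ = arctan(2/3) ≈ 33.69°
zero (s+15): 15 + j2 → |·| = √(15²+2²) = √229 ≈ 15.133, ∠ = arctan(2/15) ≈ 7.59°
pole (s+100): 100 + j2 → |·| = √(100²+2²) = √10004 ≈ 100.02, ∠ = arctan(2/100) ≈ 1.15°
pole (s+441): 441 + j2 → |·| = √(441²+2²) = √194485 ≈ 441, ∠ = arctan(2/441) ≈ 0.26°
|G| = 500 · 54.564 / 44109 ≈ 0.61851
Gain = 20 log₁₀(0.61851) ≈ -4.17 dB
∠G = 41.28° − 1.41° = 39.87°

-4.2 dB, 39.9°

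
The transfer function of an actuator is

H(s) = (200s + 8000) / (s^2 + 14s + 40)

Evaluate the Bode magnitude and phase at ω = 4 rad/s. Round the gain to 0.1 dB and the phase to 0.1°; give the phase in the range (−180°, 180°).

Substitute s = j4:
Numerator: 200(j4) + 8000 = 8000 + j800
Denominator: (j4)^2 + 14(j4) + 40 = 24 + j56
|N| = √(8000² + 800²) ≈ 8039.9, ∠N ≈ 5.71°
|D| = √(24² + 56²) ≈ 60.926, ∠D ≈ 66.80°
|H| = 8039.9 / 60.926 ≈ 131.96
Gain = 20 log₁₀(131.96) ≈ 42.41 dB
∠H = 5.71° − 66.80° = -61.09°

42.4 dB, -61.1°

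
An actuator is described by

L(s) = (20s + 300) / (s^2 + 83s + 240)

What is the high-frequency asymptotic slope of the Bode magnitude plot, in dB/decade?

Each pole contributes −20 dB/decade at high frequency; each zero contributes +20 dB/decade.
Net: 1 zero(s) − 2 pole(s) → -20 dB/decade.

-20 dB/decade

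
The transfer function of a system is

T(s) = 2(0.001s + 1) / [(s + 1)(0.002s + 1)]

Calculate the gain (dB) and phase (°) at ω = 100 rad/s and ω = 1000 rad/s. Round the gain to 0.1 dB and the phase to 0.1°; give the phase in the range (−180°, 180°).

At ω = 100 rad/s:
zero (1 + j100·0.001) = 1 + j0.1 → |·| ≈ 1.005, ∠ ≈ 5.71°
pole (1 + j100·1) = 1 + j100 → |·| ≈ 100, ∠ ≈ 89.43°
pole (1 + j100·0.002) = 1 + j0.2 → |·| ≈ 1.0198, ∠ ≈ 11.31°
|T| = 2 · 1.005 / (100 · 1.0198) ≈ 0.01971
Gain = 20 log₁₀(0.01971) ≈ -34.11 dB
∠T = (5.71°) − (89.43° + 11.31°) = -95.03°

At ω = 1000 rad/s:
zero (1 + j1000·0.001) = 1 + j1 → |·| ≈ 1.4142, ∠ ≈ 45.00°
pole (1 + j1000·1) = 1 + j1000 → |·| ≈ 1000, ∠ ≈ 89.94°
pole (1 + j1000·0.002) = 1 + j2 → |·| ≈ 2.2361, ∠ ≈ 63.43°
|T| = 2 · 1.4142 / (1000 · 2.2361) ≈ 0.0012649
Gain = 20 log₁₀(0.0012649) ≈ -57.96 dB
∠T = (45.00°) − (89.94° + 63.43°) = -108.37°

ω = 100: -34.1 dB, -95.0°; ω = 1000: -58.0 dB, -108.4°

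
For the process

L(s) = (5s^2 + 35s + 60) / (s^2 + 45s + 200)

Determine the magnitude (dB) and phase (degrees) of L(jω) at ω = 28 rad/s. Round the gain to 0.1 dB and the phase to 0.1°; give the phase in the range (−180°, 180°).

9.2 dB, 50.9°

Substitute s = j28:
Numerator: 5(j28)^2 + 35(j28) + 60 = -3860 + j980
Denominator: (j28)^2 + 45(j28) + 200 = -584 + j1260
|N| = √(3860² + 980²) ≈ 3982.5, ∠N ≈ 165.75°
|D| = √(584² + 1260²) ≈ 1388.8, ∠D ≈ 114.87°
|L| = 3982.5 / 1388.8 ≈ 2.8676
Gain = 20 log₁₀(2.8676) ≈ 9.15 dB
∠L = 165.75° − 114.87° = 50.88°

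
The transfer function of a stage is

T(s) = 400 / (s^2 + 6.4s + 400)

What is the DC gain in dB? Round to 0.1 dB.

T(0) = 400 / 400 = 1
20 log₁₀(1) ≈ 0.00 dB

0.0 dB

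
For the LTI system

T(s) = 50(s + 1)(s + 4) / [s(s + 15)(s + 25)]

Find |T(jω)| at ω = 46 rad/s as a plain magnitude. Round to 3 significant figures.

0.912

At s = jω = j46:
zero (s+1): 1 + j46 → |·| = √(1²+46²) = √2117 ≈ 46.011, ∠ = arctan(46/1) ≈ 88.75°
zero (s+4): 4 + j46 → |·| = √(4²+46²) = √2132 ≈ 46.174, ∠ = arctan(46/4) ≈ 85.03°
pole (s+15): 15 + j46 → |·| = √(15²+46²) = √2341 ≈ 48.384, ∠ = arctan(46/15) ≈ 71.94°
pole (s+25): 25 + j46 → |·| = √(25²+46²) = √2741 ≈ 52.355, ∠ = arctan(46/25) ≈ 61.48°
pole at origin: |s| = 46, ∠ = 90.00° (in denominator)
|T| = 50 · 2124.5 / 1.1652e+05 ≈ 0.91165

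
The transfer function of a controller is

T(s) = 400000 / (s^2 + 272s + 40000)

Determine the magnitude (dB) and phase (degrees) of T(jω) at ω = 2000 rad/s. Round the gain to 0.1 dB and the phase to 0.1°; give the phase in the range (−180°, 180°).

-20.0 dB, -172.2°

At s = jω = j2000:
quadratic: (j2000)² + 272·j2000 + 40000 = -3960000 + j544000 → |·| ≈ 3.9972e+06, ∠ ≈ 172.18°
|T| = 400000 / 3.9972e+06 ≈ 0.10007
Gain = 20 log₁₀(0.10007) ≈ -19.99 dB
∠T = 0.00° − 172.18° = -172.18°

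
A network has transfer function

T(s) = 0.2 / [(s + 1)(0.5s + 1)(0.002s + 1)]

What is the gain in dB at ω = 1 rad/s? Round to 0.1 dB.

-18.0 dB

At ω = 1 rad/s:
pole (1 + j1·1) = 1 + j1 → |·| ≈ 1.4142, ∠ ≈ 45.00°
pole (1 + j1·0.5) = 1 + j0.5 → |·| ≈ 1.118, ∠ ≈ 26.57°
pole (1 + j1·0.002) = 1 + j0.002 → |·| ≈ 1, ∠ ≈ 0.11°
|T| = 0.2 · 1 / (1.4142 · 1.118 · 1) ≈ 0.1265
Gain = 20 log₁₀(0.1265) ≈ -17.96 dB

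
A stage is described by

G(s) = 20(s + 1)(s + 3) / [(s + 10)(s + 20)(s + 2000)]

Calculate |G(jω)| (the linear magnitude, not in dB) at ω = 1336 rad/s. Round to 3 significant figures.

At s = jω = j1336:
zero (s+1): 1 + j1336 → |·| = √(1²+1336²) = √1784897 ≈ 1336, ∠ = arctan(1336/1) ≈ 89.96°
zero (s+3): 3 + j1336 → |·| = √(3²+1336²) = √1784905 ≈ 1336, ∠ = arctan(1336/3) ≈ 89.87°
pole (s+10): 10 + j1336 → |·| = √(10²+1336²) = √1784996 ≈ 1336, ∠ = arctan(1336/10) ≈ 89.57°
pole (s+20): 20 + j1336 → |·| = √(20²+1336²) = √1785296 ≈ 1336.1, ∠ = arctan(1336/20) ≈ 89.14°
pole (s+2000): 2000 + j1336 → |·| = √(2000²+1336²) = √5784896 ≈ 2405.2, ∠ = arctan(1336/2000) ≈ 33.74°
|G| = 20 · 1.7849e+06 / 4.2934e+09 ≈ 0.0083146

0.00831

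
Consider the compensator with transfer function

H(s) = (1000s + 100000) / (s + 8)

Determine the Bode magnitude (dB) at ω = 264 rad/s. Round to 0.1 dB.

60.6 dB

Substitute s = j264:
Numerator: 1000(j264) + 100000 = 100000 + j264000
Denominator: (j264) + 8 = 8 + j264
|N| = √(100000² + 264000²) ≈ 2.823e+05, ∠N ≈ 69.25°
|D| = √(8² + 264²) ≈ 264.12, ∠D ≈ 88.26°
|H| = 2.823e+05 / 264.12 ≈ 1068.8
Gain = 20 log₁₀(1068.8) ≈ 60.58 dB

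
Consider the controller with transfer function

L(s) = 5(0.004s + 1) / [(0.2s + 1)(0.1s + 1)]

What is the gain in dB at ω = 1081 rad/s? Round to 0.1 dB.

-60.5 dB

At ω = 1081 rad/s:
zero (1 + j1081·0.004) = 1 + j4.324 → |·| ≈ 4.4381, ∠ ≈ 76.98°
pole (1 + j1081·0.2) = 1 + j216.2 → |·| ≈ 216.2, ∠ ≈ 89.73°
pole (1 + j1081·0.1) = 1 + j108.1 → |·| ≈ 108.1, ∠ ≈ 89.47°
|L| = 5 · 4.4381 / (216.2 · 108.1) ≈ 0.00094948
Gain = 20 log₁₀(0.00094948) ≈ -60.45 dB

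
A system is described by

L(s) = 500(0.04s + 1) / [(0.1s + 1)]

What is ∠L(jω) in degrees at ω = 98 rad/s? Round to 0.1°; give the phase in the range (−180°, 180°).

-8.5°

At ω = 98 rad/s:
zero (1 + j98·0.04) = 1 + j3.92 → |·| ≈ 4.0455, ∠ ≈ 75.69°
pole (1 + j98·0.1) = 1 + j9.8 → |·| ≈ 9.8509, ∠ ≈ 84.17°
∠L = (75.69°) − (84.17°) = -8.48°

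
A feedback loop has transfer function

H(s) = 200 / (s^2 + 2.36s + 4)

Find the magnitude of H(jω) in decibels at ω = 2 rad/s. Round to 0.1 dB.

32.5 dB

At s = jω = j2:
quadratic: (j2)² + 2.36·j2 + 4 = 0 + j4.72 → |·| ≈ 4.72, ∠ ≈ 90.00°
|H| = 200 / 4.72 ≈ 42.373
Gain = 20 log₁₀(42.373) ≈ 32.54 dB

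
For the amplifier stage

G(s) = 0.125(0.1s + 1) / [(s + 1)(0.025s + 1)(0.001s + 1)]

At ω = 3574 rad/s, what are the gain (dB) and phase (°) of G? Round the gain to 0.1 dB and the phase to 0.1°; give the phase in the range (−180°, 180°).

-88.5 dB, -163.9°

At ω = 3574 rad/s:
zero (1 + j3574·0.1) = 1 + j357.4 → |·| ≈ 357.4, ∠ ≈ 89.84°
pole (1 + j3574·1) = 1 + j3574 → |·| ≈ 3574, ∠ ≈ 89.98°
pole (1 + j3574·0.025) = 1 + j89.35 → |·| ≈ 89.356, ∠ ≈ 89.36°
pole (1 + j3574·0.001) = 1 + j3.574 → |·| ≈ 3.7113, ∠ ≈ 74.37°
|G| = 0.125 · 357.4 / (3574 · 89.356 · 3.7113) ≈ 3.7693e-05
Gain = 20 log₁₀(3.7693e-05) ≈ -88.47 dB
∠G = (89.84°) − (89.98° + 89.36° + 74.37°) = -163.87°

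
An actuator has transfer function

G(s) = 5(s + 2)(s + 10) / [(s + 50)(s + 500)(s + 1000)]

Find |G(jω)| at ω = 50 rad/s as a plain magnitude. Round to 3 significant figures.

0.000359

At s = jω = j50:
zero (s+2): 2 + j50 → |·| = √(2²+50²) = √2504 ≈ 50.04, ∠ = arctan(50/2) ≈ 87.71°
zero (s+10): 10 + j50 → |·| = √(10²+50²) = √2600 ≈ 50.99, ∠ = arctan(50/10) ≈ 78.69°
pole (s+50): 50 + j50 → |·| = √(50²+50²) = √5000 ≈ 70.711, ∠ = arctan(50/50) ≈ 45.00°
pole (s+500): 500 + j50 → |·| = √(500²+50²) = √252500 ≈ 502.49, ∠ = arctan(50/500) ≈ 5.71°
pole (s+1000): 1000 + j50 → |·| = √(1000²+50²) = √1002500 ≈ 1001.2, ∠ = arctan(50/1000) ≈ 2.86°
|G| = 5 · 2551.5 / 3.5574e+07 ≈ 0.00035862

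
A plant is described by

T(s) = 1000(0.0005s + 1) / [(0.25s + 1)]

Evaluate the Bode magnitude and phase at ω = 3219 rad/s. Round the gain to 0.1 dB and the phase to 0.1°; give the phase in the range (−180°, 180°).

At ω = 3219 rad/s:
zero (1 + j3219·0.0005) = 1 + j1.6095 → |·| ≈ 1.8949, ∠ ≈ 58.15°
pole (1 + j3219·0.25) = 1 + j804.75 → |·| ≈ 804.75, ∠ ≈ 89.93°
|T| = 1000 · 1.8949 / (804.75) ≈ 2.3546
Gain = 20 log₁₀(2.3546) ≈ 7.44 dB
∠T = (58.15°) − (89.93°) = -31.78°

7.4 dB, -31.8°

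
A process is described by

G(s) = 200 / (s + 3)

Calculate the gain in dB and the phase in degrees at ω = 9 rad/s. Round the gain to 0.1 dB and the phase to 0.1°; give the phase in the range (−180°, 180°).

26.5 dB, -71.6°

Substitute s = j9:
Numerator: 200 = 200 + j0
Denominator: (j9) + 3 = 3 + j9
|N| = √(200² + 0²) ≈ 200, ∠N ≈ 0.00°
|D| = √(3² + 9²) ≈ 9.4868, ∠D ≈ 71.57°
|G| = 200 / 9.4868 ≈ 21.082
Gain = 20 log₁₀(21.082) ≈ 26.48 dB
∠G = 0.00° − 71.57° = -71.57°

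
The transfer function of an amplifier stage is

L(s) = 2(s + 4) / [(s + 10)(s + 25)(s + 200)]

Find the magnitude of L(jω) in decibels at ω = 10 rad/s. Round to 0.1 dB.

At s = jω = j10:
zero (s+4): 4 + j10 → |·| = √(4²+10²) = √116 ≈ 10.77, ∠ = arctan(10/4) ≈ 68.20°
pole (s+10): 10 + j10 → |·| = √(10²+10²) = √200 ≈ 14.142, ∠ = arctan(10/10) ≈ 45.00°
pole (s+25): 25 + j10 → |·| = √(25²+10²) = √725 ≈ 26.926, ∠ = arctan(10/25) ≈ 21.80°
pole (s+200): 200 + j10 → |·| = √(200²+10²) = √40100 ≈ 200.25, ∠ = arctan(10/200) ≈ 2.86°
|L| = 2 · 10.77 / 76253 ≈ 0.00028248
Gain = 20 log₁₀(0.00028248) ≈ -70.98 dB

-71.0 dB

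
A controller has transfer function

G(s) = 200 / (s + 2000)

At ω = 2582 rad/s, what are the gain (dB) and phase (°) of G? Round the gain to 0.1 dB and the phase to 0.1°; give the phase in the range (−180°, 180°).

Substitute s = j2582:
Numerator: 200 = 200 + j0
Denominator: (j2582) + 2000 = 2000 + j2582
|N| = √(200² + 0²) ≈ 200, ∠N ≈ 0.00°
|D| = √(2000² + 2582²) ≈ 3266, ∠D ≈ 52.24°
|G| = 200 / 3266 ≈ 0.061237
Gain = 20 log₁₀(0.061237) ≈ -24.26 dB
∠G = 0.00° − 52.24° = -52.24°

-24.3 dB, -52.2°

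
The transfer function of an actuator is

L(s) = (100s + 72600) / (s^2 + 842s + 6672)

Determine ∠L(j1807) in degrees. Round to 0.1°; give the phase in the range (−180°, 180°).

-86.9°

Substitute s = j1807:
Numerator: 100(j1807) + 72600 = 72600 + j180700
Denominator: (j1807)^2 + 842(j1807) + 6672 = -3258577 + j1521494
|N| = √(72600² + 180700²) ≈ 1.9474e+05, ∠N ≈ 68.11°
|D| = √(3258577² + 1521494²) ≈ 3.5963e+06, ∠D ≈ 154.97°
∠L = 68.11° − 154.97° = -86.86°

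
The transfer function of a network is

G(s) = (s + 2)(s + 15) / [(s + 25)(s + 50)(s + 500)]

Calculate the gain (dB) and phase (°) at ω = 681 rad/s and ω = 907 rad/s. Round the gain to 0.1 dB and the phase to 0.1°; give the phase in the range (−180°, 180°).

At s = jω = j681:
zero (s+2): 2 + j681 → |·| = √(2²+681²) = √463765 ≈ 681, ∠ = arctan(681/2) ≈ 89.83°
zero (s+15): 15 + j681 → |·| = √(15²+681²) = √463986 ≈ 681.17, ∠ = arctan(681/15) ≈ 88.74°
pole (s+25): 25 + j681 → |·| = √(25²+681²) = √464386 ≈ 681.46, ∠ = arctan(681/25) ≈ 87.90°
pole (s+50): 50 + j681 → |·| = √(50²+681²) = √466261 ≈ 682.83, ∠ = arctan(681/50) ≈ 85.80°
pole (s+500): 500 + j681 → |·| = √(500²+681²) = √713761 ≈ 844.84, ∠ = arctan(681/500) ≈ 53.71°
|G| = 1 · 4.6388e+05 / 3.9312e+08 ≈ 0.00118
Gain = 20 log₁₀(0.00118) ≈ -58.56 dB
∠G = 178.57° − 227.41° = -48.84°

At s = jω = j907:
zero (s+2): 2 + j907 → |·| = √(2²+907²) = √822653 ≈ 907, ∠ = arctan(907/2) ≈ 89.87°
zero (s+15): 15 + j907 → |·| = √(15²+907²) = √822874 ≈ 907.12, ∠ = arctan(907/15) ≈ 89.05°
pole (s+25): 25 + j907 → |·| = √(25²+907²) = √823274 ≈ 907.34, ∠ = arctan(907/25) ≈ 88.42°
pole (s+50): 50 + j907 → |·| = √(50²+907²) = √825149 ≈ 908.38, ∠ = arctan(907/50) ≈ 86.84°
pole (s+500): 500 + j907 → |·| = √(500²+907²) = √1072649 ≈ 1035.7, ∠ = arctan(907/500) ≈ 61.13°
|G| = 1 · 8.2276e+05 / 8.5363e+08 ≈ 0.00096384
Gain = 20 log₁₀(0.00096384) ≈ -60.32 dB
∠G = 178.92° − 236.39° = -57.47°

ω = 681: -58.6 dB, -48.8°; ω = 907: -60.3 dB, -57.5°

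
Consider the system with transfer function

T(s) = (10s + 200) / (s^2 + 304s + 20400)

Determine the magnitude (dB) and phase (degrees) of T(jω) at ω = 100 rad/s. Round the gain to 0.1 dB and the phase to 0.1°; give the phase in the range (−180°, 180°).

Substitute s = j100:
Numerator: 10(j100) + 200 = 200 + j1000
Denominator: (j100)^2 + 304(j100) + 20400 = 10400 + j30400
|N| = √(200² + 1000²) ≈ 1019.8, ∠N ≈ 78.69°
|D| = √(10400² + 30400²) ≈ 32130, ∠D ≈ 71.11°
|T| = 1019.8 / 32130 ≈ 0.03174
Gain = 20 log₁₀(0.03174) ≈ -29.97 dB
∠T = 78.69° − 71.11° = 7.58°

-30.0 dB, 7.6°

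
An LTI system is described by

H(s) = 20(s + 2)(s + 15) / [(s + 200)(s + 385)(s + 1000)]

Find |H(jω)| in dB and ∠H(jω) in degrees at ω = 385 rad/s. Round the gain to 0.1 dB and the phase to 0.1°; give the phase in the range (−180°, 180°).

At s = jω = j385:
zero (s+2): 2 + j385 → |·| = √(2²+385²) = √148229 ≈ 385.01, ∠ = arctan(385/2) ≈ 89.70°
zero (s+15): 15 + j385 → |·| = √(15²+385²) = √148450 ≈ 385.29, ∠ = arctan(385/15) ≈ 87.77°
pole (s+200): 200 + j385 → |·| = √(200²+385²) = √188225 ≈ 433.85, ∠ = arctan(385/200) ≈ 62.55°
pole (s+385): 385 + j385 → |·| = √(385²+385²) = √296450 ≈ 544.47, ∠ = arctan(385/385) ≈ 45.00°
pole (s+1000): 1000 + j385 → |·| = √(1000²+385²) = √1148225 ≈ 1071.6, ∠ = arctan(385/1000) ≈ 21.06°
|H| = 20 · 1.4834e+05 / 2.5313e+08 ≈ 0.01172
Gain = 20 log₁₀(0.01172) ≈ -38.62 dB
∠H = 177.47° − 128.61° = 48.86°

-38.6 dB, 48.9°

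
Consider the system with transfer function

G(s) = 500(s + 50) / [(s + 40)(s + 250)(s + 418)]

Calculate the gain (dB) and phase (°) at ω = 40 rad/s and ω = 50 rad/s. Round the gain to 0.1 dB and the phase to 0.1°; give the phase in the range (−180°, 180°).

At s = jω = j40:
zero (s+50): 50 + j40 → |·| = √(50²+40²) = √4100 ≈ 64.031, ∠ = arctan(40/50) ≈ 38.66°
pole (s+40): 40 + j40 → |·| = √(40²+40²) = √3200 ≈ 56.569, ∠ = arctan(40/40) ≈ 45.00°
pole (s+250): 250 + j40 → |·| = √(250²+40²) = √64100 ≈ 253.18, ∠ = arctan(40/250) ≈ 9.09°
pole (s+418): 418 + j40 → |·| = √(418²+40²) = √176324 ≈ 419.91, ∠ = arctan(40/418) ≈ 5.47°
|G| = 500 · 64.031 / 6.014e+06 ≈ 0.0053235
Gain = 20 log₁₀(0.0053235) ≈ -45.48 dB
∠G = 38.66° − 59.56° = -20.90°

At s = jω = j50:
zero (s+50): 50 + j50 → |·| = √(50²+50²) = √5000 ≈ 70.711, ∠ = arctan(50/50) ≈ 45.00°
pole (s+40): 40 + j50 → |·| = √(40²+50²) = √4100 ≈ 64.031, ∠ = arctan(50/40) ≈ 51.34°
pole (s+250): 250 + j50 → |·| = √(250²+50²) = √65000 ≈ 254.95, ∠ = arctan(50/250) ≈ 11.31°
pole (s+418): 418 + j50 → |·| = √(418²+50²) = √177224 ≈ 420.98, ∠ = arctan(50/418) ≈ 6.82°
|G| = 500 · 70.711 / 6.8724e+06 ≈ 0.0051446
Gain = 20 log₁₀(0.0051446) ≈ -45.77 dB
∠G = 45.00° − 69.47° = -24.47°

ω = 40: -45.5 dB, -20.9°; ω = 50: -45.8 dB, -24.5°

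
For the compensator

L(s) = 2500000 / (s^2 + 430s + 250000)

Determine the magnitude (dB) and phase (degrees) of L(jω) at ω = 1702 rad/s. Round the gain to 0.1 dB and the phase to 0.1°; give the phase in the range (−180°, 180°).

-0.8 dB, -164.5°

At s = jω = j1702:
quadratic: (j1702)² + 430·j1702 + 250000 = -2646804 + j731860 → |·| ≈ 2.7461e+06, ∠ ≈ 164.54°
|L| = 2500000 / 2.7461e+06 ≈ 0.91038
Gain = 20 log₁₀(0.91038) ≈ -0.82 dB
∠L = 0.00° − 164.54° = -164.54°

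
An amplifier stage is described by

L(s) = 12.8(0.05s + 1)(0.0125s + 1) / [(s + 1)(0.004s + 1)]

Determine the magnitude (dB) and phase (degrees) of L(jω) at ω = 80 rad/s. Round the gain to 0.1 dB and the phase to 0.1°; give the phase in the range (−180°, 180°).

-1.0 dB, 13.9°

At ω = 80 rad/s:
zero (1 + j80·0.05) = 1 + j4 → |·| ≈ 4.1231, ∠ ≈ 75.96°
zero (1 + j80·0.0125) = 1 + j1 → |·| ≈ 1.4142, ∠ ≈ 45.00°
pole (1 + j80·1) = 1 + j80 → |·| ≈ 80.006, ∠ ≈ 89.28°
pole (1 + j80·0.004) = 1 + j0.32 → |·| ≈ 1.05, ∠ ≈ 17.74°
|L| = 12.8 · 4.1231 · 1.4142 / (80.006 · 1.05) ≈ 0.88845
Gain = 20 log₁₀(0.88845) ≈ -1.03 dB
∠L = (75.96° + 45.00°) − (89.28° + 17.74°) = 13.94°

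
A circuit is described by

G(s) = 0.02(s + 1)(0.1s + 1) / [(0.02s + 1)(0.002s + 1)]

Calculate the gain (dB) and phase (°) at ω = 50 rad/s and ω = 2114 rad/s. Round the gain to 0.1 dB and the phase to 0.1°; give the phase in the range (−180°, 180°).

ω = 50: 11.1 dB, 116.8°; ω = 2114: 33.7 dB, 14.4°

At ω = 50 rad/s:
zero (1 + j50·1) = 1 + j50 → |·| ≈ 50.01, ∠ ≈ 88.85°
zero (1 + j50·0.1) = 1 + j5 → |·| ≈ 5.099, ∠ ≈ 78.69°
pole (1 + j50·0.02) = 1 + j1 → |·| ≈ 1.4142, ∠ ≈ 45.00°
pole (1 + j50·0.002) = 1 + j0.1 → |·| ≈ 1.005, ∠ ≈ 5.71°
|G| = 0.02 · 50.01 · 5.099 / (1.4142 · 1.005) ≈ 3.5884
Gain = 20 log₁₀(3.5884) ≈ 11.10 dB
∠G = (88.85° + 78.69°) − (45.00° + 5.71°) = 116.83°

At ω = 2114 rad/s:
zero (1 + j2114·1) = 1 + j2114 → |·| ≈ 2114, ∠ ≈ 89.97°
zero (1 + j2114·0.1) = 1 + j211.4 → |·| ≈ 211.4, ∠ ≈ 89.73°
pole (1 + j2114·0.02) = 1 + j42.28 → |·| ≈ 42.292, ∠ ≈ 88.65°
pole (1 + j2114·0.002) = 1 + j4.228 → |·| ≈ 4.3447, ∠ ≈ 76.69°
|G| = 0.02 · 2114 · 211.4 / (42.292 · 4.3447) ≈ 48.643
Gain = 20 log₁₀(48.643) ≈ 33.74 dB
∠G = (89.97° + 89.73°) − (88.65° + 76.69°) = 14.36°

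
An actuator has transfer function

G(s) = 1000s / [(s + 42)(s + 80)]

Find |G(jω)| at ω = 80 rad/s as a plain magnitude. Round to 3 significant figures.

At s = jω = j80:
zero at origin: s = j80 → |·| = 80, ∠ = 90.00°
pole (s+42): 42 + j80 → |·| = √(42²+80²) = √8164 ≈ 90.355, ∠ = arctan(80/42) ≈ 62.30°
pole (s+80): 80 + j80 → |·| = √(80²+80²) = √12800 ≈ 113.14, ∠ = arctan(80/80) ≈ 45.00°
|G| = 1000 · 80 / 10223 ≈ 7.8255

7.83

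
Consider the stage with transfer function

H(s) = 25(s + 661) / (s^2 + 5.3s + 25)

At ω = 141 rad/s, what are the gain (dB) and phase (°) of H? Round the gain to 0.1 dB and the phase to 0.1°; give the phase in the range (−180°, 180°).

At s = jω = j141:
zero (s+661): 661 + j141 → |·| = √(661²+141²) = √456802 ≈ 675.87, ∠ = arctan(141/661) ≈ 12.04°
quadratic: (j141)² + 5.3·j141 + 25 = -19856 + j747.3 → |·| ≈ 19870, ∠ ≈ 177.84°
|H| = 25 · 675.87 / 19870 ≈ 0.85036
Gain = 20 log₁₀(0.85036) ≈ -1.41 dB
∠H = 12.04° − 177.84° = -165.80°

-1.4 dB, -165.8°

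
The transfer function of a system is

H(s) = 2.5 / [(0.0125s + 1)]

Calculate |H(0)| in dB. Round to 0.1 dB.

H(0) = 2.5 · 1 / 1 = 2.5
20 log₁₀(2.5) ≈ 7.96 dB

8.0 dB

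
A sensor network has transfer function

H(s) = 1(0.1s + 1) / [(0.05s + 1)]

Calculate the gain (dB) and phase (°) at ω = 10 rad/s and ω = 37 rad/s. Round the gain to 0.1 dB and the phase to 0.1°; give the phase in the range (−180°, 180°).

At ω = 10 rad/s:
zero (1 + j10·0.1) = 1 + j1 → |·| ≈ 1.4142, ∠ ≈ 45.00°
pole (1 + j10·0.05) = 1 + j0.5 → |·| ≈ 1.118, ∠ ≈ 26.57°
|H| = 1 · 1.4142 / (1.118) ≈ 1.2649
Gain = 20 log₁₀(1.2649) ≈ 2.04 dB
∠H = (45.00°) − (26.57°) = 18.43°

At ω = 37 rad/s:
zero (1 + j37·0.1) = 1 + j3.7 → |·| ≈ 3.8328, ∠ ≈ 74.88°
pole (1 + j37·0.05) = 1 + j1.85 → |·| ≈ 2.103, ∠ ≈ 61.61°
|H| = 1 · 3.8328 / (2.103) ≈ 1.8225
Gain = 20 log₁₀(1.8225) ≈ 5.21 dB
∠H = (74.88°) − (61.61°) = 13.27°

ω = 10: 2.0 dB, 18.4°; ω = 37: 5.2 dB, 13.3°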